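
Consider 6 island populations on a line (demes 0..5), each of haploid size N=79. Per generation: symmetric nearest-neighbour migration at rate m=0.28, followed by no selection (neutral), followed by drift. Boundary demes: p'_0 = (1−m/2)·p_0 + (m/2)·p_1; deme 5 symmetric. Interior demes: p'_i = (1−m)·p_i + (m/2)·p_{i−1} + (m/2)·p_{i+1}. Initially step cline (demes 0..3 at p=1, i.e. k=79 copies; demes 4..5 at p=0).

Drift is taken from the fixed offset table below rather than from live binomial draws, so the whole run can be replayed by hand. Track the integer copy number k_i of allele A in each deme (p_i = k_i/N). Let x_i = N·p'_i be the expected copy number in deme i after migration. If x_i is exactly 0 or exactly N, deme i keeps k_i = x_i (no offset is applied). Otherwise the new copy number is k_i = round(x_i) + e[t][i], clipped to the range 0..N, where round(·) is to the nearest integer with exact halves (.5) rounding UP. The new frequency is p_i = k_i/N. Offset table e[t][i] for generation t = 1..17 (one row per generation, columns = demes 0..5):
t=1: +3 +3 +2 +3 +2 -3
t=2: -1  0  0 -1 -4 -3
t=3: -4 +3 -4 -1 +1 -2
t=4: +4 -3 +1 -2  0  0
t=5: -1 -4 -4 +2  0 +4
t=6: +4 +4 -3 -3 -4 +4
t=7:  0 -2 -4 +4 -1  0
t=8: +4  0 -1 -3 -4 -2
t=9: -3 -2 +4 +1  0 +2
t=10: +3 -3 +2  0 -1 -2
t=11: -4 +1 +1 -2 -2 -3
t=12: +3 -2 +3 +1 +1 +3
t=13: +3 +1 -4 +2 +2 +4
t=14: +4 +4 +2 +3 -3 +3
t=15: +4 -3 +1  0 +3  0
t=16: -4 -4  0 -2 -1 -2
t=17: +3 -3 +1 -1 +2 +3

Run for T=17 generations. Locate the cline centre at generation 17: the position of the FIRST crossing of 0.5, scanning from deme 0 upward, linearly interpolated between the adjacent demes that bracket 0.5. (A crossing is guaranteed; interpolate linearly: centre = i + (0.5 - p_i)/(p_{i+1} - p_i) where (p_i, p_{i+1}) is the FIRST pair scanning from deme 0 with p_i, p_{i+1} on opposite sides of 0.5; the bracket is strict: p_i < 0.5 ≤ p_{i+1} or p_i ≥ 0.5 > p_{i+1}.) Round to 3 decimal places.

3.643

t=0: k=[79 79 79 79 0 0]
t=1: x=[79.0000 79.0000 79.0000 67.9400 11.0600 0.0000] k=[79 79 79 71 13 0]
t=2: x=[79.0000 79.0000 77.8800 64.0000 19.3000 1.8200] k=[79 79 78 63 15 0]
t=3: x=[79.0000 78.8600 76.0400 58.3800 19.6200 2.1000] k=[79 79 72 57 21 0]
t=4: x=[79.0000 78.0200 70.8800 54.0600 23.1000 2.9400] k=[79 75 72 52 23 3]
t=5: x=[78.4400 75.1400 69.6200 50.7400 24.2600 5.8000] k=[77 71 66 53 24 10]
t=6: x=[76.1600 71.1400 64.8800 50.7600 26.1000 11.9600] k=[79 75 62 48 22 16]
t=7: x=[78.4400 73.7400 61.8600 46.3200 24.8000 16.8400] k=[78 72 58 50 24 17]
t=8: x=[77.1600 70.8800 58.8400 47.4800 26.6600 17.9800] k=[79 71 58 44 23 16]
t=9: x=[77.8800 70.3000 57.8600 43.0200 24.9600 16.9800] k=[75 68 62 44 25 19]
t=10: x=[74.0200 68.1400 60.3200 43.8600 26.8200 19.8400] k=[77 65 62 44 26 18]
t=11: x=[75.3200 66.2600 59.9000 44.0000 27.4000 19.1200] k=[71 67 61 42 25 16]
t=12: x=[70.4400 66.7200 59.1800 42.2800 26.1200 17.2600] k=[73 65 62 43 27 20]
t=13: x=[71.8800 65.7000 59.7600 43.4200 28.2600 20.9800] k=[75 67 56 45 30 25]
t=14: x=[73.8800 66.5800 56.0000 44.4400 31.4000 25.7000] k=[78 71 58 47 28 29]
t=15: x=[77.0200 70.1600 58.2800 45.8800 30.8000 28.8600] k=[79 67 59 46 34 29]
t=16: x=[77.3200 67.5600 58.3000 46.1400 34.9800 29.7000] k=[73 64 58 44 34 28]
t=17: x=[71.7400 64.4200 56.8800 44.5600 34.5600 28.8400] k=[75 61 58 44 37 32]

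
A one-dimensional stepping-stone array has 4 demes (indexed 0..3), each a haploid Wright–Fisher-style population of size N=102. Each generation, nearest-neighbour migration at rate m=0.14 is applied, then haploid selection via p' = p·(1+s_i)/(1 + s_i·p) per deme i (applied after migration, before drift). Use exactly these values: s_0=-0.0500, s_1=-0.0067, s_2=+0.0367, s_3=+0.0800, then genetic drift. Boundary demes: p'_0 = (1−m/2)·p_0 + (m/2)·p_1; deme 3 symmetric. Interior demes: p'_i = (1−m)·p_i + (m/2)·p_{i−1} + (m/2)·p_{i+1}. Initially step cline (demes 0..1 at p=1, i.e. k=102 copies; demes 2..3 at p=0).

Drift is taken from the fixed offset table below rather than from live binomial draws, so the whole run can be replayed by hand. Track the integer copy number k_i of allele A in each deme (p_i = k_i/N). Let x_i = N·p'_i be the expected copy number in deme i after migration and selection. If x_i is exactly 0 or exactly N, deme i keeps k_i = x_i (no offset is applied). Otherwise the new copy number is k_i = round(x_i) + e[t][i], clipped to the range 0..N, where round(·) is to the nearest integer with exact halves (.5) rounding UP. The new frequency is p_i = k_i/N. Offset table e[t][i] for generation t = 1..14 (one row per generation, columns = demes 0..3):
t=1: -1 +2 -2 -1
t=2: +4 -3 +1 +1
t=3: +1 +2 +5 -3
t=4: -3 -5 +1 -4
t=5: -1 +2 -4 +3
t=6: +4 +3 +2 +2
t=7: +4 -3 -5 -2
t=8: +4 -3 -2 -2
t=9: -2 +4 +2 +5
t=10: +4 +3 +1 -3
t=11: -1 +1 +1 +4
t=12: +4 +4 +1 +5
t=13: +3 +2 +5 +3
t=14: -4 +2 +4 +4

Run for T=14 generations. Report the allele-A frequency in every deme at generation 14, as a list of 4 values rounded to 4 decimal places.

t=0: k=[102 102 0 0]
t=1: x=[102.0000 94.8152 7.3831 0.0000] k=[102 97 5 0]
t=2: x=[101.6316 90.8434 11.4513 0.3779] k=[102 88 12 1]
t=3: x=[100.9689 83.5587 17.0558 1.9089] k=[102 86 22 0]
t=4: x=[100.8217 82.5343 25.6253 1.6612] k=[98 78 27 0]
t=5: x=[96.3316 75.6990 29.4289 2.0382] k=[95 78 25 5]
t=6: x=[93.4152 75.3479 28.0368 6.8775] k=[97 78 30 9]
t=7: x=[95.3585 75.8395 32.6853 11.2155] k=[99 73 28 9]
t=8: x=[96.9389 71.5265 30.5862 11.0667] k=[101 69 29 9]
t=9: x=[98.5952 68.2884 31.1747 11.1411] k=[97 72 33 16]
t=10: x=[94.9194 70.8748 35.3681 18.3182] k=[99 74 36 15]
t=11: x=[97.0122 72.9505 38.0458 17.5608] k=[96 74 39 22]
t=12: x=[94.0939 72.9505 41.1416 24.5978] k=[98 77 42 30]
t=13: x=[96.2583 75.8896 44.5120 32.5206] k=[99 78 50 36]
t=14: x=[97.3056 77.3847 51.8990 38.8127] k=[93 79 56 43]

[0.9118, 0.7745, 0.5490, 0.4216]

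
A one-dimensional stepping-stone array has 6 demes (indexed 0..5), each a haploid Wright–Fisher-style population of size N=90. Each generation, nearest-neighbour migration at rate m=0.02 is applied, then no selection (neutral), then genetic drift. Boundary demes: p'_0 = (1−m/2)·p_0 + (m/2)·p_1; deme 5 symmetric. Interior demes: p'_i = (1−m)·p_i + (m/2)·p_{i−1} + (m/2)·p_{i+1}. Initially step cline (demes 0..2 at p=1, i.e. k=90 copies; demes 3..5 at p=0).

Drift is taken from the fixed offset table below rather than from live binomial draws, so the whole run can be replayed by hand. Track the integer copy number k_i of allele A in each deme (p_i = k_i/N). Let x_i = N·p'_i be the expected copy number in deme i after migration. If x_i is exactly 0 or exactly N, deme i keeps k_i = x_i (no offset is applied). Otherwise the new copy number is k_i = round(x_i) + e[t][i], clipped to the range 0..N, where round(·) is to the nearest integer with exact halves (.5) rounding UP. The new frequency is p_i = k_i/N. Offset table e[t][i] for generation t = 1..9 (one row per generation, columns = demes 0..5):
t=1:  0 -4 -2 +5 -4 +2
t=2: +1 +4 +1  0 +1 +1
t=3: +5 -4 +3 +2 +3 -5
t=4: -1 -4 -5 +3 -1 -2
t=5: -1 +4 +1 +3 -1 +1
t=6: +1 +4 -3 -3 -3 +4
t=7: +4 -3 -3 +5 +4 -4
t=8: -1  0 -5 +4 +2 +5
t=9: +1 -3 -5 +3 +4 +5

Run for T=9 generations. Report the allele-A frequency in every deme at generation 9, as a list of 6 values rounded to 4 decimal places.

[1.0000, 0.9333, 0.7222, 0.3000, 0.1111, 0.1222]

t=0: k=[90 90 90 0 0 0]
t=1: x=[90.0000 90.0000 89.1000 0.9000 0.0000 0.0000] k=[90 90 87 6 0 0]
t=2: x=[90.0000 89.9700 86.2200 6.7500 0.0600 0.0000] k=[90 90 87 7 1 0]
t=3: x=[90.0000 89.9700 86.2300 7.7400 1.0500 0.0100] k=[90 86 89 10 4 0]
t=4: x=[89.9600 86.0700 88.1800 10.7300 4.0200 0.0400] k=[89 82 83 14 3 0]
t=5: x=[88.9300 82.0800 82.3000 14.5800 3.0800 0.0300] k=[88 86 83 18 2 1]
t=6: x=[87.9800 85.9900 82.3800 18.4900 2.1500 1.0100] k=[89 90 79 15 0 5]
t=7: x=[89.0100 89.8800 78.4700 15.4900 0.2000 4.9500] k=[90 87 75 20 4 1]
t=8: x=[89.9700 86.9100 74.5700 20.3900 4.1300 1.0300] k=[89 87 70 24 6 6]
t=9: x=[88.9800 86.8500 69.7100 24.2800 6.1800 6.0000] k=[90 84 65 27 10 11]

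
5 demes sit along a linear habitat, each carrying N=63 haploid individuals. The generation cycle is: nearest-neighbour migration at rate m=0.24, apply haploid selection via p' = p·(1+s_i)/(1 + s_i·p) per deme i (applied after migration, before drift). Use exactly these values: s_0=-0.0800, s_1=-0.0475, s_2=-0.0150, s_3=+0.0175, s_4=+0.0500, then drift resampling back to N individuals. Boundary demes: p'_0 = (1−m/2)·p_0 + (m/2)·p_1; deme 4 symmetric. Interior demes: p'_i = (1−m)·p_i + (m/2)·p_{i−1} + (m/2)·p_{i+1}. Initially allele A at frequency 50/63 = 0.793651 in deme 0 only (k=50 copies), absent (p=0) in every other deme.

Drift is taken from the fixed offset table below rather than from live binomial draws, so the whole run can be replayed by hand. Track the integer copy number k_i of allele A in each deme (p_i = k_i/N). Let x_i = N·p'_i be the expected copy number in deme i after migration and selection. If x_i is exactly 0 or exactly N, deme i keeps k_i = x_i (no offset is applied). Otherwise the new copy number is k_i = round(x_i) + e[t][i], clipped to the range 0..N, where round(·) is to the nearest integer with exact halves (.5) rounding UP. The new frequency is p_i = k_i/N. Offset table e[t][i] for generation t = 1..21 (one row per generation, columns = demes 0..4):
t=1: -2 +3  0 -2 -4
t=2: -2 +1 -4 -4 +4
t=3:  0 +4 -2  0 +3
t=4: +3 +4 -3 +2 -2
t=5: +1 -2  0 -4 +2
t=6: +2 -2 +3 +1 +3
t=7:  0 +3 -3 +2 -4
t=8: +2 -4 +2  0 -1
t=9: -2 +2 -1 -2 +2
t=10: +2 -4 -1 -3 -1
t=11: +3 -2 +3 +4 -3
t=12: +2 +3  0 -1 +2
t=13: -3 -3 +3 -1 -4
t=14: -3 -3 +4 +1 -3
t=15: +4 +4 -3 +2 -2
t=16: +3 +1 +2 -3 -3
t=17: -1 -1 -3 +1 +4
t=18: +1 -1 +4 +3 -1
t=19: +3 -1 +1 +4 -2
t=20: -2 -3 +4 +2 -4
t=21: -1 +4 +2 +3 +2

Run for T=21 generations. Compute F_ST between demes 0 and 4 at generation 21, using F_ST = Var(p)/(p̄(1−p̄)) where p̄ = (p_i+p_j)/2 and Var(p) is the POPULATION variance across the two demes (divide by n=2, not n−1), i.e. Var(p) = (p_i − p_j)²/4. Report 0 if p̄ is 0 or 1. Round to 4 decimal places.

t=0: k=[50 0 0 0 0]
t=1: x=[42.8756 5.7410 0.0000 0.0000 0.0000] k=[41 9 0 0 0]
t=2: x=[35.8803 11.3016 1.0641 0.0000 0.0000] k=[34 12 0 0 0]
t=3: x=[30.0478 12.6994 1.4189 0.0000 0.0000] k=[30 17 0 0 0]
t=4: x=[27.1451 15.9338 2.0104 0.0000 0.0000] k=[30 20 0 0 0]
t=5: x=[27.5018 18.1645 2.3654 0.0000 0.0000] k=[29 16 2 0 0]
t=6: x=[26.1562 15.3090 3.3912 0.2442 0.0000] k=[28 13 6 1 0]
t=7: x=[24.9335 13.4383 6.1555 1.5053 0.1260] k=[25 16 3 4 0]
t=8: x=[22.6958 14.9578 4.6149 3.4562 0.5038] k=[25 11 7 3 0]
t=9: x=[22.1091 11.7284 6.9065 3.1719 0.3779] k=[20 14 6 1 2]
t=10: x=[18.1828 13.2438 6.2741 1.7493 1.9711] k=[20 9 5 0 1]
t=11: x=[17.6032 9.4427 4.8124 0.7325 0.9234] k=[21 7 8 5 0]
t=12: x=[18.2214 8.4380 7.4205 4.8369 0.6297] k=[20 11 7 4 3]
t=13: x=[17.8349 11.1465 7.0251 4.3091 3.2679] k=[15 8 10 3 0]
t=14: x=[13.2657 8.7083 8.8049 3.5375 0.3779] k=[10 6 13 5 0]
t=15: x=[8.8656 7.0110 11.0615 5.4457 0.6297] k=[13 11 8 7 0]
t=16: x=[11.9325 10.4489 8.1324 6.3788 0.8814] k=[15 11 10 3 0]
t=17: x=[13.6093 10.9139 9.1610 3.5375 0.3779] k=[13 10 6 5 4]
t=18: x=[11.8185 9.4813 6.2741 5.0804 4.3119] k=[13 8 10 8 3]
t=19: x=[11.5905 8.4766 9.3985 7.7572 3.7692] k=[15 7 10 12 2]
t=20: x=[13.1513 7.9748 9.7547 10.7134 3.3515] k=[11 5 14 13 0]
t=21: x=[9.5827 6.5104 12.6465 11.7247 1.6360] k=[9 11 15 15 4]

0.0170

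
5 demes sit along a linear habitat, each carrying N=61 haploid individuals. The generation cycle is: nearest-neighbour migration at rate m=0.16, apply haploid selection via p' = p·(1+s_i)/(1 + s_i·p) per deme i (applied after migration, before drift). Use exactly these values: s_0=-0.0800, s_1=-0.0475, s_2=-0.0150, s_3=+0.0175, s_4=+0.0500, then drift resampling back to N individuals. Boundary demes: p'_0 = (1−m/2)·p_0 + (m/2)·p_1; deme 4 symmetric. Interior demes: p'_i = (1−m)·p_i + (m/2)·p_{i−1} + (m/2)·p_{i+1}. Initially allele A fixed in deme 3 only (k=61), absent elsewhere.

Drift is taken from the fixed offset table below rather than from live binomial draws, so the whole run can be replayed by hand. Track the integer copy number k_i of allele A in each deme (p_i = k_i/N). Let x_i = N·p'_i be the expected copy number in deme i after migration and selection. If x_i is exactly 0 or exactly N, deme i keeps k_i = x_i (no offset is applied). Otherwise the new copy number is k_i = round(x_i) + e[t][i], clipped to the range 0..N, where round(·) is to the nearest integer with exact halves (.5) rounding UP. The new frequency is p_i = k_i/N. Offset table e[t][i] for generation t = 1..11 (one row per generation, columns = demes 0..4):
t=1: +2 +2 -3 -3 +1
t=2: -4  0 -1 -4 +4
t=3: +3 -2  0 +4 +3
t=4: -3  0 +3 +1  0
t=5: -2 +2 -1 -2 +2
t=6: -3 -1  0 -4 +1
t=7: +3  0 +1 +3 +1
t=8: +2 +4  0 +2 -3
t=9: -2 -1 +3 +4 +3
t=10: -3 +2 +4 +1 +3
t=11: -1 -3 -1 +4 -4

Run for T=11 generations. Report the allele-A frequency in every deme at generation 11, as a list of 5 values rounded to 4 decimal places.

[0.0000, 0.0984, 0.3279, 0.5738, 0.4918]

t=0: k=[0 0 0 61 0]
t=1: x=[0.0000 0.0000 4.8126 51.3814 5.1036] k=[0 0 2 48 6]
t=2: x=[0.0000 0.1524 5.4446 41.1928 9.7532] k=[0 0 4 37 14]
t=3: x=[0.0000 0.3049 6.2349 32.7832 16.4188] k=[0 0 6 37 19]
t=4: x=[0.0000 0.4574 7.8955 33.3425 21.1083] k=[0 0 11 34 21]
t=5: x=[0.0000 0.8388 11.8153 31.3844 22.7313] k=[0 3 11 29 25]
t=6: x=[0.2209 3.2471 11.6568 27.5018 26.0455] k=[0 2 12 24 27]
t=7: x=[0.1472 2.5198 12.0135 23.5302 27.4949] k=[3 3 13 27 28]
t=8: x=[2.7709 3.6302 13.1633 26.2190 28.6601] k=[5 8 13 28 26]
t=9: x=[4.8542 7.8221 13.6393 26.9006 26.8914] k=[3 7 17 31 30]
t=10: x=[3.0678 7.1664 17.1332 30.0645 30.8240] k=[0 9 21 31 34]
t=11: x=[0.6630 8.8649 20.6331 30.7046 34.4935] k=[0 6 20 35 30]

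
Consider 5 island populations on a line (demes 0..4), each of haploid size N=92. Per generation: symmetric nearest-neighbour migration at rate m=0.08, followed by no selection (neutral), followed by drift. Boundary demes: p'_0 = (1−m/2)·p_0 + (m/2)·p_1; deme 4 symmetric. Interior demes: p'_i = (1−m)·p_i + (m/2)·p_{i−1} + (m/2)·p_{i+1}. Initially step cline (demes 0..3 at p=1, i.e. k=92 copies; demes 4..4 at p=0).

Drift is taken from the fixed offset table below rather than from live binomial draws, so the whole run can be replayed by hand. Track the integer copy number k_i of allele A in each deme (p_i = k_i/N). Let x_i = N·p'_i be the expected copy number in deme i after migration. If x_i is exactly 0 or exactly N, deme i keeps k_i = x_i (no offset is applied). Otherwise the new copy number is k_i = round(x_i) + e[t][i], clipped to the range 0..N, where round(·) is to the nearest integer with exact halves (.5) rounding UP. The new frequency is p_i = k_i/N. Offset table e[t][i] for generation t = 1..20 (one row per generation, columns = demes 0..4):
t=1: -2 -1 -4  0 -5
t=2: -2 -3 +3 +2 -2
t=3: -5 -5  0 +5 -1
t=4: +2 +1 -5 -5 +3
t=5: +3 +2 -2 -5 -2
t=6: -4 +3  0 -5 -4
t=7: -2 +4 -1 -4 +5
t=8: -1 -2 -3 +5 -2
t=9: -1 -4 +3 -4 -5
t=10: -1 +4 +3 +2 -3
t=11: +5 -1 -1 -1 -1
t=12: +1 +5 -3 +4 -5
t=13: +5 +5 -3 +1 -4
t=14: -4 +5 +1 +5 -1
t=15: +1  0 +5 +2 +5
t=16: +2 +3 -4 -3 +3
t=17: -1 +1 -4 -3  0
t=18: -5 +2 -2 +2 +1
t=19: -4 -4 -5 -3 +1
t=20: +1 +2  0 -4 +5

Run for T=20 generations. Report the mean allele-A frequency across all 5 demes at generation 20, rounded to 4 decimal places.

t=0: k=[92 92 92 92 0]
t=1: x=[92.0000 92.0000 92.0000 88.3200 3.6800] k=[92 92 92 88 0]
t=2: x=[92.0000 92.0000 91.8400 84.6400 3.5200] k=[92 92 92 87 2]
t=3: x=[92.0000 92.0000 91.8000 83.8000 5.4000] k=[92 92 92 89 4]
t=4: x=[92.0000 92.0000 91.8800 85.7200 7.4000] k=[92 92 87 81 10]
t=5: x=[92.0000 91.8000 86.9600 78.4000 12.8400] k=[92 92 85 73 11]
t=6: x=[92.0000 91.7200 84.8000 71.0000 13.4800] k=[92 92 85 66 9]
t=7: x=[92.0000 91.7200 84.5200 64.4800 11.2800] k=[92 92 84 60 16]
t=8: x=[92.0000 91.6800 83.3600 59.2000 17.7600] k=[92 90 80 64 16]
t=9: x=[91.9200 89.6800 79.7600 62.7200 17.9200] k=[91 86 83 59 13]
t=10: x=[90.8000 86.0800 82.1600 58.1200 14.8400] k=[90 90 85 60 12]
t=11: x=[90.0000 89.8000 84.2000 59.0800 13.9200] k=[92 89 83 58 13]
t=12: x=[91.8800 88.8800 82.2400 57.2000 14.8000] k=[92 92 79 61 10]
t=13: x=[92.0000 91.4800 78.8000 59.6800 12.0400] k=[92 92 76 61 8]
t=14: x=[92.0000 91.3600 76.0400 59.4800 10.1200] k=[92 92 77 64 9]
t=15: x=[92.0000 91.4000 77.0800 62.3200 11.2000] k=[92 91 82 64 16]
t=16: x=[91.9600 90.6800 81.6400 62.8000 17.9200] k=[92 92 78 60 21]
t=17: x=[92.0000 91.4400 77.8400 59.1600 22.5600] k=[92 92 74 56 23]
t=18: x=[92.0000 91.2800 74.0000 55.4000 24.3200] k=[92 92 72 57 25]
t=19: x=[92.0000 91.2000 72.2000 56.3200 26.2800] k=[92 87 67 53 27]
t=20: x=[91.8000 86.4000 67.2400 52.5200 28.0400] k=[92 88 67 49 33]

0.7152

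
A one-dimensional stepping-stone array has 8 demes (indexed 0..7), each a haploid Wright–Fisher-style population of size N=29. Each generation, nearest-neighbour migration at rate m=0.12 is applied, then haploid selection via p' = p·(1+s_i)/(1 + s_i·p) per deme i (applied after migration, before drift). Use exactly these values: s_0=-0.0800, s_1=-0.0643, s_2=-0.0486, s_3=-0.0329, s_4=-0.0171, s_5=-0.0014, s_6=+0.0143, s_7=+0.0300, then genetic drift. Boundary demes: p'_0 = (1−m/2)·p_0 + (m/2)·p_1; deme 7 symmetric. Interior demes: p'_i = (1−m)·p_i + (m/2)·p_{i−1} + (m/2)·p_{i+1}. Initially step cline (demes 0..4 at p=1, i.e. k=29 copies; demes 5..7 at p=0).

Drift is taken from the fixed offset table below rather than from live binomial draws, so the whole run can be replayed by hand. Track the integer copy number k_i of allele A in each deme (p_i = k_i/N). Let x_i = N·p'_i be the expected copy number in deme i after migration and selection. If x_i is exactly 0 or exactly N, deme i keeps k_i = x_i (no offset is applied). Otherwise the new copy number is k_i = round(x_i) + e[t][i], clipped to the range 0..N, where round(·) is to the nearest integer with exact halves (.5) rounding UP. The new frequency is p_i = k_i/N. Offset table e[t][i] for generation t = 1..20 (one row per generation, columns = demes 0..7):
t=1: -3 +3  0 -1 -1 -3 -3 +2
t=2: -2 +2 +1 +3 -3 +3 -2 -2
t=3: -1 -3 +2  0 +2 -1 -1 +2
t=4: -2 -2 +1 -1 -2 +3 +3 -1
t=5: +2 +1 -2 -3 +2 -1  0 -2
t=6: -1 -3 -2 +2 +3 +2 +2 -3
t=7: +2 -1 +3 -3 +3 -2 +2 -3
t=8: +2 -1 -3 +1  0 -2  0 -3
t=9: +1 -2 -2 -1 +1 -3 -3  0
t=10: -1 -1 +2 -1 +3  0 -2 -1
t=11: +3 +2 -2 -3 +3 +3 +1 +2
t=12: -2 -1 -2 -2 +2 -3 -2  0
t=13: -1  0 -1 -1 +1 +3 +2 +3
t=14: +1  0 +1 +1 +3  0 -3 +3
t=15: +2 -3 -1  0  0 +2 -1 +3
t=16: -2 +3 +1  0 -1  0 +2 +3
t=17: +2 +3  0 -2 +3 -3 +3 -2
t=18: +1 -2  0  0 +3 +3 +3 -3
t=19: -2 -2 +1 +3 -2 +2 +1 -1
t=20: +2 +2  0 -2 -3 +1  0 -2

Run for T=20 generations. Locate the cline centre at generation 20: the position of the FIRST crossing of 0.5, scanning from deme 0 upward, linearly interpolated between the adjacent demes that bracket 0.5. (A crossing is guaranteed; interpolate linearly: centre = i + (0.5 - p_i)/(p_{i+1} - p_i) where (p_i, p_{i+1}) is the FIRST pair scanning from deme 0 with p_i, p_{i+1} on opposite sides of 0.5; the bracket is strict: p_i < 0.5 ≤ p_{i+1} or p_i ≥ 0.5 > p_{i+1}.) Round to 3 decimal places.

t=0: k=[29 29 29 29 29 0 0 0]
t=1: x=[29.0000 29.0000 29.0000 29.0000 27.2316 1.7377 0.0000 0.0000] k=[29 29 29 29 26 0 0 0]
t=2: x=[29.0000 29.0000 29.0000 28.8139 24.5555 1.5579 0.0000 0.0000] k=[29 29 29 29 22 5 0 0]
t=3: x=[29.0000 29.0000 29.0000 28.5659 21.3029 5.7136 0.3042 0.0000] k=[29 29 29 29 23 5 0 0]
t=4: x=[29.0000 29.0000 29.0000 28.6279 22.1905 5.7735 0.3042 0.0000] k=[29 29 29 28 20 9 3 0]
t=5: x=[29.0000 29.0000 28.9369 27.5341 19.7114 9.2912 3.2204 0.1854] k=[29 29 27 25 22 8 3 0]
t=6: x=[29.0000 28.8718 26.9052 24.8218 21.2424 8.5316 3.1598 0.1854] k=[29 26 25 27 24 11 5 0]
t=7: x=[28.8045 25.9430 25.0117 26.6282 23.3217 11.4103 5.1196 0.3089] k=[29 25 28 24 26 9 7 0]
t=8: x=[28.7393 25.2062 27.5112 24.2281 24.7984 9.8909 6.7734 0.4324] k=[29 24 25 25 25 8 7 0]
t=9: x=[28.6742 24.0951 24.7629 24.8832 23.9080 8.9513 6.7130 0.4324] k=[29 22 23 24 25 6 4 0]
t=10: x=[28.5441 22.1380 22.7595 23.8601 23.7260 7.0125 3.9280 0.2471] k=[28 21 25 23 27 7 2 0]
t=11: x=[27.4631 21.2897 24.4522 23.2065 25.5074 7.8919 2.2088 0.1236] k=[29 23 22 20 29 11 3 2]
t=12: x=[28.6091 22.9895 21.6705 20.4598 27.3534 11.5903 3.4631 2.1173] k=[27 22 20 18 29 9 1 2]
t=13: x=[26.5171 21.8273 19.6879 18.5575 27.1097 9.7109 1.5608 1.9942] k=[26 22 19 18 28 13 4 5]
t=14: x=[25.5121 21.7031 18.7929 18.4364 26.4603 13.3499 4.6552 5.0623] k=[27 22 20 19 29 13 2 8]
t=15: x=[26.5171 21.8273 19.7490 19.4469 27.4143 13.2899 3.0586 7.8075] k=[29 19 19 19 27 15 2 11]
t=16: x=[28.3490 19.1729 18.6711 19.2649 25.7506 14.9299 3.3620 10.6585] k=[26 22 20 19 25 15 5 14]
t=17: x=[25.5121 21.7652 19.7490 19.2042 23.9687 14.9899 6.2090 13.6734] k=[28 25 20 17 27 12 9 12]
t=18: x=[27.7219 24.6395 19.8101 17.5490 25.4466 12.7100 9.4502 12.0275] k=[29 23 20 18 28 16 12 9]
t=19: x=[28.6091 22.8647 19.7490 18.4969 26.6429 16.4700 12.1601 9.3665] k=[27 21 21 21 25 18 13 8]
t=20: x=[26.4528 20.9802 20.7082 21.0484 24.2721 18.1105 13.1019 8.4762] k=[28 23 21 19 21 19 13 6]

5.750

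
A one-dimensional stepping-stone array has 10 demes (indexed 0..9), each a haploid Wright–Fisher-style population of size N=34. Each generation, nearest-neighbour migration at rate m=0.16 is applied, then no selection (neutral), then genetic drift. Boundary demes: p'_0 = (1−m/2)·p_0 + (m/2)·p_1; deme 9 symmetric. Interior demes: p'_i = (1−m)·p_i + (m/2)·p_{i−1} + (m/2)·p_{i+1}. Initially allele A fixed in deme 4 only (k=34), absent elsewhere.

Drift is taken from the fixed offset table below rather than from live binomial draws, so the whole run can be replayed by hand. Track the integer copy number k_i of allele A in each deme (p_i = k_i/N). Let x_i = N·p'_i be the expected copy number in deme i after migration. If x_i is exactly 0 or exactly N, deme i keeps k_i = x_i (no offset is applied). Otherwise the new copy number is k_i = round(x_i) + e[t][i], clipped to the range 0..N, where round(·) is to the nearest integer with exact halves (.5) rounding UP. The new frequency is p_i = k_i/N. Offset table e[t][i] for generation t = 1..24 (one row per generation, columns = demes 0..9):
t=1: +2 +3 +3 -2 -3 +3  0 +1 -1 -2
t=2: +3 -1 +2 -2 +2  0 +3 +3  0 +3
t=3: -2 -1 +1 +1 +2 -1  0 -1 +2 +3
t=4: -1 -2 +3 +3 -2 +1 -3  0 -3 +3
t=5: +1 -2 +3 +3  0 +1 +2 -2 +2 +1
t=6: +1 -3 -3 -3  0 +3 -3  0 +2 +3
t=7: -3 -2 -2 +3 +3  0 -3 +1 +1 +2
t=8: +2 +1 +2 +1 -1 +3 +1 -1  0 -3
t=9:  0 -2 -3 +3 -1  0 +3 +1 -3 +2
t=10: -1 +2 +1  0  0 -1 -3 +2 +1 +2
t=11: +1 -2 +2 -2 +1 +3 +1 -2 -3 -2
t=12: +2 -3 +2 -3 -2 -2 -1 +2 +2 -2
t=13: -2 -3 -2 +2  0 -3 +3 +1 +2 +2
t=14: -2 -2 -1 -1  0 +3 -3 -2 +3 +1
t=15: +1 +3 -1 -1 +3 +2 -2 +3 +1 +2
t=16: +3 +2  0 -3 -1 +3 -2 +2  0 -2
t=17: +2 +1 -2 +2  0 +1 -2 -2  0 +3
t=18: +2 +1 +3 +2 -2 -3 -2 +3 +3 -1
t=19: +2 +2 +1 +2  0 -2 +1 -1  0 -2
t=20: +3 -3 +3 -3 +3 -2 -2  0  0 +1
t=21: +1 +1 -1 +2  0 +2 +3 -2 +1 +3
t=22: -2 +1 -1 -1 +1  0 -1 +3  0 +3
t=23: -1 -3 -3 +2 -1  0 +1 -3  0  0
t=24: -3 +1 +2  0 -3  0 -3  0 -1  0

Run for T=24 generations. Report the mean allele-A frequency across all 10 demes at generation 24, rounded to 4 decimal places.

0.2265

t=0: k=[0 0 0 0 34 0 0 0 0 0]
t=1: x=[0.0000 0.0000 0.0000 2.7200 28.5600 2.7200 0.0000 0.0000 0.0000 0.0000] k=[0 0 0 1 26 6 0 0 0 0]
t=2: x=[0.0000 0.0000 0.0800 2.9200 22.4000 7.1200 0.4800 0.0000 0.0000 0.0000] k=[0 0 2 1 24 7 3 0 0 0]
t=3: x=[0.0000 0.1600 1.7600 2.9200 20.8000 8.0400 3.0800 0.2400 0.0000 0.0000] k=[0 0 3 4 23 7 3 0 0 0]
t=4: x=[0.0000 0.2400 2.8400 5.4400 20.2000 7.9600 3.0800 0.2400 0.0000 0.0000] k=[0 0 6 8 18 9 0 0 0 0]
t=5: x=[0.0000 0.4800 5.6800 8.6400 16.4800 9.0000 0.7200 0.0000 0.0000 0.0000] k=[0 0 9 12 16 10 3 0 0 0]
t=6: x=[0.0000 0.7200 8.5200 12.0800 15.2000 9.9200 3.3200 0.2400 0.0000 0.0000] k=[0 0 6 9 15 13 0 0 0 0]
t=7: x=[0.0000 0.4800 5.7600 9.2400 14.3600 12.1200 1.0400 0.0000 0.0000 0.0000] k=[0 0 4 12 17 12 0 0 0 0]
t=8: x=[0.0000 0.3200 4.3200 11.7600 16.2000 11.4400 0.9600 0.0000 0.0000 0.0000] k=[0 1 6 13 15 14 2 0 0 0]
t=9: x=[0.0800 1.3200 6.1600 12.6000 14.7600 13.1200 2.8000 0.1600 0.0000 0.0000] k=[0 0 3 16 14 13 6 1 0 0]
t=10: x=[0.0000 0.2400 3.8000 14.8000 14.0800 12.5200 6.1600 1.3200 0.0800 0.0000] k=[0 2 5 15 14 12 3 3 1 0]
t=11: x=[0.1600 2.0800 5.5600 14.1200 13.9200 11.4400 3.7200 2.8400 1.0800 0.0800] k=[1 0 8 12 15 14 5 1 0 0]
t=12: x=[0.9200 0.7200 7.6800 11.9200 14.6800 13.3600 5.4000 1.2400 0.0800 0.0000] k=[3 0 10 9 13 11 4 3 2 0]
t=13: x=[2.7600 1.0400 9.1200 9.4000 12.5200 10.6000 4.4800 3.0000 1.9200 0.1600] k=[1 0 7 11 13 8 7 4 4 2]
t=14: x=[0.9200 0.6400 6.7600 10.8400 12.4400 8.3200 6.8400 4.2400 3.8400 2.1600] k=[0 0 6 10 12 11 4 2 7 3]
t=15: x=[0.0000 0.4800 5.8400 9.8400 11.7600 10.5200 4.4000 2.5600 6.2800 3.3200] k=[0 3 5 9 15 13 2 6 7 5]
t=16: x=[0.2400 2.9200 5.1600 9.1600 14.3600 12.2800 3.2000 5.7600 6.7600 5.1600] k=[3 5 5 6 13 15 1 8 7 3]
t=17: x=[3.1600 4.8400 5.0800 6.4800 12.6000 13.7200 2.6800 7.3600 6.7600 3.3200] k=[5 6 3 8 13 15 1 5 7 6]
t=18: x=[5.0800 5.6800 3.6400 8.0000 12.7600 13.7200 2.4400 4.8400 6.7600 6.0800] k=[7 7 7 10 11 11 0 8 10 5]
t=19: x=[7.0000 7.0000 7.2400 9.8400 10.9200 10.1200 1.5200 7.5200 9.4400 5.4000] k=[9 9 8 12 11 8 3 7 9 3]
t=20: x=[9.0000 8.9200 8.4000 11.6000 10.8400 7.8400 3.7200 6.8400 8.3600 3.4800] k=[12 6 11 9 14 6 2 7 8 4]
t=21: x=[11.5200 6.8800 10.4400 9.5600 12.9600 6.3200 2.7200 6.6800 7.6000 4.3200] k=[13 8 9 12 13 8 6 5 9 7]
t=22: x=[12.6000 8.4800 9.1600 11.8400 12.5200 8.2400 6.0800 5.4000 8.5200 7.1600] k=[11 9 8 11 14 8 5 8 9 10]
t=23: x=[10.8400 9.0800 8.3200 11.0000 13.2800 8.2400 5.4800 7.8400 9.0000 9.9200] k=[10 6 5 13 12 8 6 5 9 10]
t=24: x=[9.6800 6.2400 5.7200 12.2800 11.7600 8.1600 6.0800 5.4000 8.7600 9.9200] k=[7 7 8 12 9 8 3 5 8 10]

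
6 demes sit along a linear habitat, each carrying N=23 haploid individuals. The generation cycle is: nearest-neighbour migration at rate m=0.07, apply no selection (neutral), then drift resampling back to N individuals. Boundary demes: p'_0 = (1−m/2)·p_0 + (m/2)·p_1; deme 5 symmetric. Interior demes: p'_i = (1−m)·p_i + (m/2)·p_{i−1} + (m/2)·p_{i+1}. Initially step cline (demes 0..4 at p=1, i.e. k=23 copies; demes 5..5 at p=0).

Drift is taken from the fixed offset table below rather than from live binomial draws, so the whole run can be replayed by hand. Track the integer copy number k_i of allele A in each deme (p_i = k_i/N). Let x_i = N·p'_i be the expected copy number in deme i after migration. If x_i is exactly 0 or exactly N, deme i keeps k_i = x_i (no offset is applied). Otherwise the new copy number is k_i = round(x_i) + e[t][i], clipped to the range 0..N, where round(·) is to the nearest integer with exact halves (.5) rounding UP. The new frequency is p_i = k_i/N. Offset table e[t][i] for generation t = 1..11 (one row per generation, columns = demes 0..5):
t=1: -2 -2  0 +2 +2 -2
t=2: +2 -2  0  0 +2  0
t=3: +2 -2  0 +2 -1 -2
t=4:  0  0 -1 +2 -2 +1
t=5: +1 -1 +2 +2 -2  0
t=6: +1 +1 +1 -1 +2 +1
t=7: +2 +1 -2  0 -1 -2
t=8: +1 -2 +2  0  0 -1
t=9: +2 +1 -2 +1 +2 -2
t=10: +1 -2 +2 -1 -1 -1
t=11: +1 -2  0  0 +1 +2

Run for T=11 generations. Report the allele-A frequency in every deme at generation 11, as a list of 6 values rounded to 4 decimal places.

t=0: k=[23 23 23 23 23 0]
t=1: x=[23.0000 23.0000 23.0000 23.0000 22.1950 0.8050] k=[23 23 23 23 23 0]
t=2: x=[23.0000 23.0000 23.0000 23.0000 22.1950 0.8050] k=[23 23 23 23 23 1]
t=3: x=[23.0000 23.0000 23.0000 23.0000 22.2300 1.7700] k=[23 23 23 23 21 0]
t=4: x=[23.0000 23.0000 23.0000 22.9300 20.3350 0.7350] k=[23 23 23 23 18 2]
t=5: x=[23.0000 23.0000 23.0000 22.8250 17.6150 2.5600] k=[23 23 23 23 16 3]
t=6: x=[23.0000 23.0000 23.0000 22.7550 15.7900 3.4550] k=[23 23 23 22 18 4]
t=7: x=[23.0000 23.0000 22.9650 21.8950 17.6500 4.4900] k=[23 23 21 22 17 2]
t=8: x=[23.0000 22.9300 21.1050 21.7900 16.6500 2.5250] k=[23 21 23 22 17 2]
t=9: x=[22.9300 21.1400 22.8950 21.8600 16.6500 2.5250] k=[23 22 21 23 19 1]
t=10: x=[22.9650 22.0000 21.1050 22.7900 18.5100 1.6300] k=[23 20 23 22 18 1]
t=11: x=[22.8950 20.2100 22.8600 21.8950 17.5450 1.5950] k=[23 18 23 22 19 4]

[1.0000, 0.7826, 1.0000, 0.9565, 0.8261, 0.1739]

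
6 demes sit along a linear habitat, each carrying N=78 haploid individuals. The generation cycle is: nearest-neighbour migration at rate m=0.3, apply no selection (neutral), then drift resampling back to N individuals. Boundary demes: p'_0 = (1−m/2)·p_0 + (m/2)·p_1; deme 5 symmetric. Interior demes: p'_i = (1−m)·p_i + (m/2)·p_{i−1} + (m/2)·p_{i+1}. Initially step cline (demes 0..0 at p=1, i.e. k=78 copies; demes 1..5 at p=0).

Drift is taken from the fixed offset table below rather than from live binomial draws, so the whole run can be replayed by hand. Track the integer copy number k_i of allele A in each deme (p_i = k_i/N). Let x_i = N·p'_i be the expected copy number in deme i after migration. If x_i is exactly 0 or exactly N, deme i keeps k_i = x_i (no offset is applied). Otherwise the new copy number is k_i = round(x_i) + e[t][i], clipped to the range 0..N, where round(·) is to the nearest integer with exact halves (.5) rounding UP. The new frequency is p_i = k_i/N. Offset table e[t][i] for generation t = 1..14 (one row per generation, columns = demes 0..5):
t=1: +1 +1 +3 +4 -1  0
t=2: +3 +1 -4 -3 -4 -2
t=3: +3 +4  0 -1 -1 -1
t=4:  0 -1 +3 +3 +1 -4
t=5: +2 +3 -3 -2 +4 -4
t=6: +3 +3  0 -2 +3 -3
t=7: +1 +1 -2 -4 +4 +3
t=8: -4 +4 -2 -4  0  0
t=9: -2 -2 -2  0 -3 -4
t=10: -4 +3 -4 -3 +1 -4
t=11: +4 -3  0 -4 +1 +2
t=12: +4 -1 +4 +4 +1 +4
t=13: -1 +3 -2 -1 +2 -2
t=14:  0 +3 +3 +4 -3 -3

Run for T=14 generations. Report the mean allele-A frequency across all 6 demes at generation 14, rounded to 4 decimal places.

t=0: k=[78 0 0 0 0 0]
t=1: x=[66.3000 11.7000 0.0000 0.0000 0.0000 0.0000] k=[67 13 0 0 0 0]
t=2: x=[58.9000 19.1500 1.9500 0.0000 0.0000 0.0000] k=[62 20 0 0 0 0]
t=3: x=[55.7000 23.3000 3.0000 0.0000 0.0000 0.0000] k=[59 27 3 0 0 0]
t=4: x=[54.2000 28.2000 6.1500 0.4500 0.0000 0.0000] k=[54 27 9 3 0 0]
t=5: x=[49.9500 28.3500 10.8000 3.4500 0.4500 0.0000] k=[52 31 8 1 4 0]
t=6: x=[48.8500 30.7000 10.4000 2.5000 2.9500 0.6000] k=[52 34 10 1 6 0]
t=7: x=[49.3000 33.1000 12.2500 3.1000 4.3500 0.9000] k=[50 34 10 0 8 4]
t=8: x=[47.6000 32.8000 12.1000 2.7000 6.2000 4.6000] k=[44 37 10 0 6 5]
t=9: x=[42.9500 34.0000 12.5500 2.4000 4.9500 5.1500] k=[41 32 11 2 2 1]
t=10: x=[39.6500 30.2000 12.8000 3.3500 1.8500 1.1500] k=[36 33 9 0 3 0]
t=11: x=[35.5500 29.8500 11.2500 1.8000 2.1000 0.4500] k=[40 27 11 0 3 2]
t=12: x=[38.0500 26.5500 11.7500 2.1000 2.4000 2.1500] k=[42 26 16 6 3 6]
t=13: x=[39.6000 26.9000 16.0000 7.0500 3.9000 5.5500] k=[39 30 14 6 6 4]
t=14: x=[37.6500 28.9500 15.2000 7.2000 5.7000 4.3000] k=[38 32 18 11 3 1]

0.2201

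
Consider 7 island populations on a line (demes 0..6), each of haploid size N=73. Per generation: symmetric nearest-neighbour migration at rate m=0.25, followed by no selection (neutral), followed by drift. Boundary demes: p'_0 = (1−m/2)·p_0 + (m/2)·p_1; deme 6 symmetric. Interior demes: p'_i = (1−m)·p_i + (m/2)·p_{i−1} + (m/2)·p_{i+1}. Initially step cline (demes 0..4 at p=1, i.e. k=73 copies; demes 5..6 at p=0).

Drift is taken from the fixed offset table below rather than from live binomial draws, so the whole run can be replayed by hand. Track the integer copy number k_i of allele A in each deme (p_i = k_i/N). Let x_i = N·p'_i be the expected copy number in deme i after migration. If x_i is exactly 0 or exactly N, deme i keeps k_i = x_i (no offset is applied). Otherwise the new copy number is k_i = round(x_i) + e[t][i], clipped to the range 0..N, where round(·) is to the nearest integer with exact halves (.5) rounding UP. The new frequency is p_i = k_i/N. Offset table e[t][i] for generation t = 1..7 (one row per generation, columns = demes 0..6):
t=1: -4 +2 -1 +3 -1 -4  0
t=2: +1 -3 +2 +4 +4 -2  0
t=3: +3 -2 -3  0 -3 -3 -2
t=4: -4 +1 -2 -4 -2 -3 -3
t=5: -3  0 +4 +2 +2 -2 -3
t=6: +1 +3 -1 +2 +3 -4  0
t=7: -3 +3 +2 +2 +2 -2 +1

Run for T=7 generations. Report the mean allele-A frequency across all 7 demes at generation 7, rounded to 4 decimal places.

t=0: k=[73 73 73 73 73 0 0]
t=1: x=[73.0000 73.0000 73.0000 73.0000 63.8750 9.1250 0.0000] k=[73 73 73 73 63 5 0]
t=2: x=[73.0000 73.0000 73.0000 71.7500 57.0000 11.6250 0.6250] k=[73 73 73 73 61 10 1]
t=3: x=[73.0000 73.0000 73.0000 71.5000 56.1250 15.2500 2.1250] k=[73 73 73 72 53 12 0]
t=4: x=[73.0000 73.0000 72.8750 69.7500 50.2500 15.6250 1.5000] k=[73 73 71 66 48 13 0]
t=5: x=[73.0000 72.7500 70.6250 64.3750 45.8750 15.7500 1.6250] k=[73 73 73 66 48 14 0]
t=6: x=[73.0000 73.0000 72.1250 64.6250 46.0000 16.5000 1.7500] k=[73 73 71 67 49 13 2]
t=7: x=[73.0000 72.7500 70.7500 65.2500 46.7500 16.1250 3.3750] k=[73 73 73 67 49 14 4]

0.6908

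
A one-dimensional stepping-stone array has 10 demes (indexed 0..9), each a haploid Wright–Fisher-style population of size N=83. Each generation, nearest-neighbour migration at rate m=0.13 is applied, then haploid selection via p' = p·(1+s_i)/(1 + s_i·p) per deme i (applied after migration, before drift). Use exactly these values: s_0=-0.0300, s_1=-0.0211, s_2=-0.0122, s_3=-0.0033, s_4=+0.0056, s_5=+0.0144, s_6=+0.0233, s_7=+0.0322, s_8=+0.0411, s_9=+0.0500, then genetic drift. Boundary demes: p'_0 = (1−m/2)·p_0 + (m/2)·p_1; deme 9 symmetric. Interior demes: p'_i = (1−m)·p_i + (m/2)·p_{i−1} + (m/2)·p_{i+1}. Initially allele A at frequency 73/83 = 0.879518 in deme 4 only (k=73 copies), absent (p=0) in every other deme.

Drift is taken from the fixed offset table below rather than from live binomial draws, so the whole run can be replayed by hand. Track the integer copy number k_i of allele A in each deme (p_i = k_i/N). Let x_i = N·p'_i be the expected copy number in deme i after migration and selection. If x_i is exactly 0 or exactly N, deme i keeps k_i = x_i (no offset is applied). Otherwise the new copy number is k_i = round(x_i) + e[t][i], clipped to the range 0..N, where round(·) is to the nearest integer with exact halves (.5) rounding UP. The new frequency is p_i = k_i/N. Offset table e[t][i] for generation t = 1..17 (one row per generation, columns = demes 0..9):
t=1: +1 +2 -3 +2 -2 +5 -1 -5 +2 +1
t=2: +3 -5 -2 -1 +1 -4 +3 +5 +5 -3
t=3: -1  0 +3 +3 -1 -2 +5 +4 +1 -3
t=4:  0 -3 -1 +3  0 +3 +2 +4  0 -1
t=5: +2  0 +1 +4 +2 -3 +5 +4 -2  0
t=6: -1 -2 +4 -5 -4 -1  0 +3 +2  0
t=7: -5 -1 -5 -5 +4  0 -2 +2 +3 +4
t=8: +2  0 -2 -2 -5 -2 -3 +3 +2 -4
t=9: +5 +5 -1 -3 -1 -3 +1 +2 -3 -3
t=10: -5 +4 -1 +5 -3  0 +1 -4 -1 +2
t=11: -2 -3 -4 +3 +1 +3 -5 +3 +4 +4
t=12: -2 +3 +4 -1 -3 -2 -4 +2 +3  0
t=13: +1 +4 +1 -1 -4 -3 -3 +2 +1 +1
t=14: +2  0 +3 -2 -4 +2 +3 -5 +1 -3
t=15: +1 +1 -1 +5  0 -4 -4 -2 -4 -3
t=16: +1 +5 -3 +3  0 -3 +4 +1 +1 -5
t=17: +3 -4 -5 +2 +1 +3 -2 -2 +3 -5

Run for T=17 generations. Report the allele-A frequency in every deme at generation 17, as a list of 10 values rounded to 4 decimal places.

[0.0964, 0.1084, 0.0361, 0.2410, 0.1566, 0.1566, 0.1446, 0.1446, 0.2048, 0.0000]

t=0: k=[0 0 0 0 73 0 0 0 0 0]
t=1: x=[0.0000 0.0000 0.0000 4.7302 63.5932 4.8094 0.0000 0.0000 0.0000 0.0000] k=[0 0 0 7 62 10 0 0 0 0]
t=2: x=[0.0000 0.0000 0.4495 10.0907 55.1484 12.8849 0.6650 0.0000 0.0000 0.0000] k=[0 0 0 9 56 9 4 0 0 0]
t=3: x=[0.0000 0.0000 0.5779 11.4374 50.0011 11.8747 4.1550 0.2683 0.0000 0.0000] k=[0 0 4 14 49 10 9 4 0 0]
t=4: x=[0.0000 0.2545 4.3392 15.5831 44.3054 12.6223 8.9218 4.1893 0.2707 0.0000] k=[0 0 3 19 44 16 11 8 0 0]
t=5: x=[0.0000 0.1909 3.8002 19.5356 40.6708 17.6932 11.3539 7.8986 0.5412 0.0000] k=[0 0 5 24 43 15 16 12 0 0]
t=6: x=[0.0000 0.3182 5.8430 23.9436 40.0607 17.0781 15.9700 11.7971 0.8117 0.0000] k=[0 0 10 19 36 16 16 15 3 0]
t=7: x=[0.0000 0.6364 9.8281 19.4707 33.7067 17.4966 16.2337 14.6637 3.7257 0.2047] k=[0 0 5 14 38 17 14 17 7 4]
t=8: x=[0.0000 0.3182 5.1998 14.9345 35.1881 18.3737 14.6660 16.5713 7.7329 4.3936] k=[0 0 3 13 30 16 12 20 10 0]
t=9: x=[0.0000 0.1909 3.4146 13.4178 28.0887 16.8411 13.0310 19.2954 10.3597 0.6822] k=[0 5 2 10 27 14 14 21 7 0]
t=10: x=[0.3153 4.3905 2.6829 10.5545 25.1478 15.0201 14.7320 20.1140 7.7329 0.4776] k=[0 8 2 16 22 15 16 16 7 2]
t=11: x=[0.5045 6.9529 3.2613 15.4384 21.2431 15.7012 16.2337 15.8168 7.5313 2.4378] k=[0 4 0 18 22 19 11 19 12 6]
t=12: x=[0.2522 3.4096 1.4129 17.0452 21.6342 18.8827 12.2790 18.4762 12.4863 6.6838] k=[0 6 5 16 19 17 8 20 15 7]
t=13: x=[0.3784 5.4357 5.7143 15.4384 18.7559 16.7352 9.5581 19.3615 15.3013 7.8604] k=[1 9 7 14 15 14 7 21 16 9]
t=14: x=[1.4752 8.1912 7.5008 13.5724 14.9383 13.7735 8.5399 20.2462 16.3934 9.8715] k=[3 8 11 12 11 16 12 15 17 7]
t=15: x=[3.2291 7.7194 10.7546 11.8364 11.4450 15.5953 12.7008 15.3271 16.7521 7.9957] k=[4 9 10 17 11 12 9 13 13 5]
t=16: x=[4.2018 8.5746 10.2789 16.1120 11.5103 11.8848 9.6497 13.0856 12.9131 5.7768] k=[5 14 7 19 12 9 14 14 14 1]
t=17: x=[5.4284 12.7285 8.1444 17.7189 12.3185 9.6412 13.9401 14.3727 13.6070 1.9351] k=[8 9 3 20 13 13 12 12 17 0]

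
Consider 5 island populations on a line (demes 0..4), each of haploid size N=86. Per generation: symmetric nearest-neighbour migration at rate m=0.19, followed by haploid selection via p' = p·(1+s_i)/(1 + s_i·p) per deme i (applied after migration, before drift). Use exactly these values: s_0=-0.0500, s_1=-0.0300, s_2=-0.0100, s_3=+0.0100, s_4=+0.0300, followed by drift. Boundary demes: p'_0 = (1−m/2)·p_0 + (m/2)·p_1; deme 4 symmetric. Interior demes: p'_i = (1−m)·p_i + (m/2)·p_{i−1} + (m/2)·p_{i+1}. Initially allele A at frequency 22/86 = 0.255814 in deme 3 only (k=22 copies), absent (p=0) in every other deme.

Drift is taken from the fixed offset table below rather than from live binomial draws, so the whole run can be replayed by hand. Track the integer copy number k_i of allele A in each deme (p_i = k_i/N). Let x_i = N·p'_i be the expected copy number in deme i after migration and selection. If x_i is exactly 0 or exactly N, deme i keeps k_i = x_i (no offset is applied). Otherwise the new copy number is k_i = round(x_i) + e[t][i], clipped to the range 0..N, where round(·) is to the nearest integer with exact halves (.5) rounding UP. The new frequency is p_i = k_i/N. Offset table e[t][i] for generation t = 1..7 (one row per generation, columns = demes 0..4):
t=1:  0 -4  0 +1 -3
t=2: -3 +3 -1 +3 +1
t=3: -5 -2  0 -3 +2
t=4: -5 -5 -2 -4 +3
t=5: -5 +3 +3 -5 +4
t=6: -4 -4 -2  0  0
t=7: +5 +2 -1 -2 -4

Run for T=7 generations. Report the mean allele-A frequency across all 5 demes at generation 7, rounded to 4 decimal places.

t=0: k=[0 0 0 22 0]
t=1: x=[0.0000 0.0000 2.0696 17.9610 2.1511] k=[0 0 2 19 0]
t=2: x=[0.0000 0.1843 3.3921 15.7073 1.8580] k=[0 3 2 19 3]
t=3: x=[0.2708 2.5437 3.6745 15.9941 4.6483] k=[0 1 4 13 7]
t=4: x=[0.0903 1.1548 4.5267 11.6750 7.7766] k=[0 0 3 8 11]
t=5: x=[0.0000 0.2765 3.1593 7.8809 10.9954] k=[0 3 6 3 15]
t=6: x=[0.2708 2.9130 5.3791 4.4670 14.2071] k=[0 0 3 4 14]
t=7: x=[0.0000 0.2765 2.7828 4.9008 13.3806] k=[0 2 2 3 9]

0.0372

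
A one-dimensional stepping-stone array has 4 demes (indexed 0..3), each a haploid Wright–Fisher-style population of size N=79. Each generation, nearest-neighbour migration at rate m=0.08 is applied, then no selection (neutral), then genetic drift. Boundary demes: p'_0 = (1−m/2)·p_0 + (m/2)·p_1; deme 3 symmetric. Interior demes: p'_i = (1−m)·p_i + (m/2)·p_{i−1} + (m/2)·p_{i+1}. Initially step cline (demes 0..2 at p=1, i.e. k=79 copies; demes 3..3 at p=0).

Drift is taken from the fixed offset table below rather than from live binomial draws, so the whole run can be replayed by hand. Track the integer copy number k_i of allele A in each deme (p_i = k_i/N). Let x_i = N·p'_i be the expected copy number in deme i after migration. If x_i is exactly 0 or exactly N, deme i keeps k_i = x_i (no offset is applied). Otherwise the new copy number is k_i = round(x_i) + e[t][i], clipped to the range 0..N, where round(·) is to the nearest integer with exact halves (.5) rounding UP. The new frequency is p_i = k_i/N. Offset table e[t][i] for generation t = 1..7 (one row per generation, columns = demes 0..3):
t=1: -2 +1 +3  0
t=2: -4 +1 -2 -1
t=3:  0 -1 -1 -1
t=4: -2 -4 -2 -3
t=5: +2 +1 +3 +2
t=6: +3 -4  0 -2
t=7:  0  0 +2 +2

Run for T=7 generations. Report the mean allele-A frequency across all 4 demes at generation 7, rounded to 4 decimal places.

t=0: k=[79 79 79 0]
t=1: x=[79.0000 79.0000 75.8400 3.1600] k=[79 79 79 3]
t=2: x=[79.0000 79.0000 75.9600 6.0400] k=[79 79 74 5]
t=3: x=[79.0000 78.8000 71.4400 7.7600] k=[79 78 70 7]
t=4: x=[78.9600 77.7200 67.8000 9.5200] k=[77 74 66 7]
t=5: x=[76.8800 73.8000 63.9600 9.3600] k=[79 75 67 11]
t=6: x=[78.8400 74.8400 65.0800 13.2400] k=[79 71 65 11]
t=7: x=[78.6800 71.0800 63.0800 13.1600] k=[79 71 65 15]

0.7278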